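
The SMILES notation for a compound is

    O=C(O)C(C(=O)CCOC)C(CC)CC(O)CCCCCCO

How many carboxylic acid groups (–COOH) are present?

The carboxylic acid motif appears at heavy-atom position 2 in the SMILES.
Other groups present: 1 ether, 2 hydroxyl, 1 ketone.
Carboxylic acid count: 1.

1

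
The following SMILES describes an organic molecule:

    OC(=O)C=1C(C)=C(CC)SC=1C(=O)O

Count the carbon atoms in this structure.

Count every carbon token in the SMILES (each C, including those in ring-closure positions and inside branches).
Carbon count: 9.

9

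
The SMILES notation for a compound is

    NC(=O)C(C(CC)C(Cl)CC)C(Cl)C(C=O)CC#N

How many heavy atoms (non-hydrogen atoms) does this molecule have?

Every atom symbol written in the SMILES (organic subset) is one heavy atom; implicit H are not written.
Heavy atoms by element → C:13, Cl:2, N:2, O:2.
Total: 19.

19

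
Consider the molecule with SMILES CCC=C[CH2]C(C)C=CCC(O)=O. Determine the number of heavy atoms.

13

Every atom symbol written in the SMILES (organic subset) is one heavy atom; implicit H are not written.
Heavy atoms by element → C:11, O:2.
Total: 13.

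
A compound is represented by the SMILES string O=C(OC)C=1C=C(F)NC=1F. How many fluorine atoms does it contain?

Scan the SMILES for F atoms (remember two-letter symbols like Cl and Br are single atoms).
Fluorine count: 2.

2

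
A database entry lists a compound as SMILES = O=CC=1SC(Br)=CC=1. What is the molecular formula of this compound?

Walk through each heavy atom and fill implicit hydrogens from standard valence (C 4, N 3, O 2, S 2, halogen 1):
  atom 1: O, bond orders sum to 2 (valence 2) → 0 H
  atom 2: C, bond orders sum to 3 (valence 4) → 1 H
  atom 3: C, bond orders sum to 4 (valence 4) → 0 H
  atom 4: S, bond orders sum to 2 (valence 2) → 0 H
  atom 5: C, bond orders sum to 4 (valence 4) → 0 H
  atom 6: Br (halogen, monovalent) → 0 H
  atom 7: C, bond orders sum to 3 (valence 4) → 1 H
  atom 8: C, bond orders sum to 3 (valence 4) → 1 H
Totals → C:5, H:3, Br:1, O:1, S:1.

C5H3BrOS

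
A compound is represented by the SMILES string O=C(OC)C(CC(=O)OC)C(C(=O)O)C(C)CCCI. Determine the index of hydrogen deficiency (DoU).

Molecular formula: C13H21IO6.
DoU = (2C + 2 + N − H − X) / 2, where X is the halogen count and O/S are ignored.
    = (2·13 + 2 + 0 − 21 − 1) / 2 = 6 / 2 = 3.

3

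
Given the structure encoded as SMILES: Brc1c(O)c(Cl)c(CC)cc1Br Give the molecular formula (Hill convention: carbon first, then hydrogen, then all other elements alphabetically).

C8H7Br2ClO

Walk through each heavy atom and fill implicit hydrogens from standard valence (C 4, N 3, O 2, S 2, halogen 1); for lowercase aromatic atoms, an aromatic c carries 1 H when it has two neighbours and 0 H with three, and aromatic n carries 0 H:
  atom 1: Br (halogen, monovalent) → 0 H
  atom 2: aromatic c, 3 neighbours → 0 H
  atom 3: aromatic c, 3 neighbours → 0 H
  atom 4: O, bond orders sum to 1 (valence 2) → 1 H
  atom 5: aromatic c, 3 neighbours → 0 H
  atom 6: Cl (halogen, monovalent) → 0 H
  atom 7: aromatic c, 3 neighbours → 0 H
  atom 8: C, bond orders sum to 2 (valence 4) → 2 H
  atom 9: C, bond orders sum to 1 (valence 4) → 3 H
  atom 10: aromatic c, 2 neighbours → 1 H
  atom 11: aromatic c, 3 neighbours → 0 H
  atom 12: Br (halogen, monovalent) → 0 H
Totals → C:8, H:7, Br:2, Cl:1, O:1.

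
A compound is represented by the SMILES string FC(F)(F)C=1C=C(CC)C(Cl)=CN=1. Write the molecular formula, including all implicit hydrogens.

C8H7ClF3N

Walk through each heavy atom and fill implicit hydrogens from standard valence (C 4, N 3, O 2, S 2, halogen 1):
  atom 1: F (halogen, monovalent) → 0 H
  atom 2: C, bond orders sum to 4 (valence 4) → 0 H
  atom 3: F (halogen, monovalent) → 0 H
  atom 4: F (halogen, monovalent) → 0 H
  atom 5: C, bond orders sum to 4 (valence 4) → 0 H
  atom 6: C, bond orders sum to 3 (valence 4) → 1 H
  atom 7: C, bond orders sum to 4 (valence 4) → 0 H
  atom 8: C, bond orders sum to 2 (valence 4) → 2 H
  atom 9: C, bond orders sum to 1 (valence 4) → 3 H
  atom 10: C, bond orders sum to 4 (valence 4) → 0 H
  atom 11: Cl (halogen, monovalent) → 0 H
  atom 12: C, bond orders sum to 3 (valence 4) → 1 H
  atom 13: N, bond orders sum to 3 (valence 3) → 0 H
Totals → C:8, H:7, Cl:1, F:3, N:1.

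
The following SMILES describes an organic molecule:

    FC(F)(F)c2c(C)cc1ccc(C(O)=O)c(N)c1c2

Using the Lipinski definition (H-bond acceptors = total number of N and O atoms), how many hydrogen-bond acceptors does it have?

3

N atoms: 1; O atoms: 2.
Lipinski HBA = 1 + 2 = 3.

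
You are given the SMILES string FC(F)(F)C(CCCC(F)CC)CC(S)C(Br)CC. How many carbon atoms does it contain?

13

Count every carbon token in the SMILES (each C, including those in ring-closure positions and inside branches).
Carbon count: 13.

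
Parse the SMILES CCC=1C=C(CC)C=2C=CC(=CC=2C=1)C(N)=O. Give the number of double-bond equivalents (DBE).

8

Degree of unsaturation = (number of rings) + (number of π bonds).
Ring closures in the SMILES: 2.
π bonds: 6 double bonds (each 1 DoU) → 6 DoU from unsaturation.
Total DoU = 2 + 6 = 8.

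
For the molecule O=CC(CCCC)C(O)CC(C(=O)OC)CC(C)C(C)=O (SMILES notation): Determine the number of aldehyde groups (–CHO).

The aldehyde motif appears at heavy-atom position 2 in the SMILES.
Other groups present: 1 ester, 1 hydroxyl, 1 ketone.
Aldehyde count: 1.

1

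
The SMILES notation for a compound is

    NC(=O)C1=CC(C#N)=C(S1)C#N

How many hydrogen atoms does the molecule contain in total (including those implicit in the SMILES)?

Walk through each heavy atom and fill implicit hydrogens from standard valence (C 4, N 3, O 2, S 2, halogen 1):
  atom 1: N, bond orders sum to 1 (valence 3) → 2 H
  atom 2: C, bond orders sum to 4 (valence 4) → 0 H
  atom 3: O, bond orders sum to 2 (valence 2) → 0 H
  atom 4: C, bond orders sum to 4 (valence 4) → 0 H
  atom 5: C, bond orders sum to 3 (valence 4) → 1 H
  atom 6: C, bond orders sum to 4 (valence 4) → 0 H
  atom 7: C, bond orders sum to 4 (valence 4) → 0 H
  atom 8: N, bond orders sum to 3 (valence 3) → 0 H
  atom 9: C, bond orders sum to 4 (valence 4) → 0 H
  atom 10: S, bond orders sum to 2 (valence 2) → 0 H
  atom 11: C, bond orders sum to 4 (valence 4) → 0 H
  atom 12: N, bond orders sum to 3 (valence 3) → 0 H
Total hydrogens: 3.

3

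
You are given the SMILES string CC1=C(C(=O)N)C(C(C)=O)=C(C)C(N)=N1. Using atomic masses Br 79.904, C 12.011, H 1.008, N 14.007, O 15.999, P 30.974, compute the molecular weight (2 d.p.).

207.23 g/mol

First, the molecular formula is C10H13N3O2 (counting implicit H from valence).
  C: 10 × 12.011 = 120.110
  H: 13 × 1.008 = 13.104
  N: 3 × 14.007 = 42.021
  O: 2 × 15.999 = 31.998
Sum: 10×12.011 + 13×1.008 + 3×14.007 + 2×15.999 = 207.233 → 207.23 g/mol.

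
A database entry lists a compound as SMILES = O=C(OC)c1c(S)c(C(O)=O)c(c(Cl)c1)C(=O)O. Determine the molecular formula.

Walk through each heavy atom and fill implicit hydrogens from standard valence (C 4, N 3, O 2, S 2, halogen 1); for lowercase aromatic atoms, an aromatic c carries 1 H when it has two neighbours and 0 H with three, and aromatic n carries 0 H:
  atom 1: O, bond orders sum to 2 (valence 2) → 0 H
  atom 2: C, bond orders sum to 4 (valence 4) → 0 H
  atom 3: O, bond orders sum to 2 (valence 2) → 0 H
  atom 4: C, bond orders sum to 1 (valence 4) → 3 H
  atom 5: aromatic c, 3 neighbours → 0 H
  atom 6: aromatic c, 3 neighbours → 0 H
  atom 7: S, bond orders sum to 1 (valence 2) → 1 H
  atom 8: aromatic c, 3 neighbours → 0 H
  atom 9: C, bond orders sum to 4 (valence 4) → 0 H
  atom 10: O, bond orders sum to 1 (valence 2) → 1 H
  atom 11: O, bond orders sum to 2 (valence 2) → 0 H
  atom 12: aromatic c, 3 neighbours → 0 H
  atom 13: aromatic c, 3 neighbours → 0 H
  atom 14: Cl (halogen, monovalent) → 0 H
  atom 15: aromatic c, 2 neighbours → 1 H
  atom 16: C, bond orders sum to 4 (valence 4) → 0 H
  atom 17: O, bond orders sum to 2 (valence 2) → 0 H
  atom 18: O, bond orders sum to 1 (valence 2) → 1 H
Totals → C:10, H:7, Cl:1, O:6, S:1.
In Hill order: C10H7ClO6S.

C10H7ClO6S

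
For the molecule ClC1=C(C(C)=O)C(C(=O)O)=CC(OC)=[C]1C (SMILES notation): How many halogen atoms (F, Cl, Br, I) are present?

1

Halogen atoms appear at heavy-atom position 1 (1×Cl).
Other groups present: 1 carboxylic acid, 1 ether, 1 ketone.
Halogen count: 1.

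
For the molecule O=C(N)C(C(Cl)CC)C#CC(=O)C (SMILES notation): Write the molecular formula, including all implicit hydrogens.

Walk through each heavy atom and fill implicit hydrogens from standard valence (C 4, N 3, O 2, S 2, halogen 1):
  atom 1: O, bond orders sum to 2 (valence 2) → 0 H
  atom 2: C, bond orders sum to 4 (valence 4) → 0 H
  atom 3: N, bond orders sum to 1 (valence 3) → 2 H
  atom 4: C, bond orders sum to 3 (valence 4) → 1 H
  atom 5: C, bond orders sum to 3 (valence 4) → 1 H
  atom 6: Cl (halogen, monovalent) → 0 H
  atom 7: C, bond orders sum to 2 (valence 4) → 2 H
  atom 8: C, bond orders sum to 1 (valence 4) → 3 H
  atom 9: C, bond orders sum to 4 (valence 4) → 0 H
  atom 10: C, bond orders sum to 4 (valence 4) → 0 H
  atom 11: C, bond orders sum to 4 (valence 4) → 0 H
  atom 12: O, bond orders sum to 2 (valence 2) → 0 H
  atom 13: C, bond orders sum to 1 (valence 4) → 3 H
Totals → C:9, H:12, Cl:1, N:1, O:2.
In Hill order: C9H12ClNO2.

C9H12ClNO2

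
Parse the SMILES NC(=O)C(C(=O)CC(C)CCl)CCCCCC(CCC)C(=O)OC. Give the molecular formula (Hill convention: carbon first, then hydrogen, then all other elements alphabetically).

C18H32ClNO4

Walk through each heavy atom and fill implicit hydrogens from standard valence (C 4, N 3, O 2, S 2, halogen 1):
  atom 1: N, bond orders sum to 1 (valence 3) → 2 H
  atom 2: C, bond orders sum to 4 (valence 4) → 0 H
  atom 3: O, bond orders sum to 2 (valence 2) → 0 H
  atom 4: C, bond orders sum to 3 (valence 4) → 1 H
  atom 5: C, bond orders sum to 4 (valence 4) → 0 H
  atom 6: O, bond orders sum to 2 (valence 2) → 0 H
  atom 7: C, bond orders sum to 2 (valence 4) → 2 H
  atom 8: C, bond orders sum to 3 (valence 4) → 1 H
  atom 9: C, bond orders sum to 1 (valence 4) → 3 H
  atom 10: C, bond orders sum to 2 (valence 4) → 2 H
  atom 11: Cl (halogen, monovalent) → 0 H
  atom 12: C, bond orders sum to 2 (valence 4) → 2 H
  atom 13: C, bond orders sum to 2 (valence 4) → 2 H
  atom 14: C, bond orders sum to 2 (valence 4) → 2 H
  atom 15: C, bond orders sum to 2 (valence 4) → 2 H
  atom 16: C, bond orders sum to 2 (valence 4) → 2 H
  atom 17: C, bond orders sum to 3 (valence 4) → 1 H
  atom 18: C, bond orders sum to 2 (valence 4) → 2 H
  atom 19: C, bond orders sum to 2 (valence 4) → 2 H
  atom 20: C, bond orders sum to 1 (valence 4) → 3 H
  atom 21: C, bond orders sum to 4 (valence 4) → 0 H
  atom 22: O, bond orders sum to 2 (valence 2) → 0 H
  atom 23: O, bond orders sum to 2 (valence 2) → 0 H
  atom 24: C, bond orders sum to 1 (valence 4) → 3 H
Totals → C:18, H:32, Cl:1, N:1, O:4.
In Hill order: C18H32ClNO4.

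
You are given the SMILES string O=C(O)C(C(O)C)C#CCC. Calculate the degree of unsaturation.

Molecular formula: C8H12O3.
DoU = (2C + 2 + N − H − X) / 2, where X is the halogen count and O/S are ignored.
    = (2·8 + 2 + 0 − 12 − 0) / 2 = 6 / 2 = 3.

3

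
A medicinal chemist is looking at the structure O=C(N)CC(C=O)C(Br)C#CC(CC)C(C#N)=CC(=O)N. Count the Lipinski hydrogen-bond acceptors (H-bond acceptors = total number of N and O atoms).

N atoms: 3; O atoms: 3.
Lipinski HBA = 3 + 3 = 6.

6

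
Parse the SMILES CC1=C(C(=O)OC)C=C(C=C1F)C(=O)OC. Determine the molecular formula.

Walk through each heavy atom and fill implicit hydrogens from standard valence (C 4, N 3, O 2, S 2, halogen 1):
  atom 1: C, bond orders sum to 1 (valence 4) → 3 H
  atom 2: C, bond orders sum to 4 (valence 4) → 0 H
  atom 3: C, bond orders sum to 4 (valence 4) → 0 H
  atom 4: C, bond orders sum to 4 (valence 4) → 0 H
  atom 5: O, bond orders sum to 2 (valence 2) → 0 H
  atom 6: O, bond orders sum to 2 (valence 2) → 0 H
  atom 7: C, bond orders sum to 1 (valence 4) → 3 H
  atom 8: C, bond orders sum to 3 (valence 4) → 1 H
  atom 9: C, bond orders sum to 4 (valence 4) → 0 H
  atom 10: C, bond orders sum to 3 (valence 4) → 1 H
  atom 11: C, bond orders sum to 4 (valence 4) → 0 H
  atom 12: F (halogen, monovalent) → 0 H
  atom 13: C, bond orders sum to 4 (valence 4) → 0 H
  atom 14: O, bond orders sum to 2 (valence 2) → 0 H
  atom 15: O, bond orders sum to 2 (valence 2) → 0 H
  atom 16: C, bond orders sum to 1 (valence 4) → 3 H
Totals → C:11, H:11, F:1, O:4.
In Hill order: C11H11FO4.

C11H11FO4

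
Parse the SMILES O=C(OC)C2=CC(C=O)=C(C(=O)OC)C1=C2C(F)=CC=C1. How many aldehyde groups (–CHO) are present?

The aldehyde motif appears at heavy-atom position 8 in the SMILES.
Other groups present: 2 ester.
Aldehyde count: 1.

1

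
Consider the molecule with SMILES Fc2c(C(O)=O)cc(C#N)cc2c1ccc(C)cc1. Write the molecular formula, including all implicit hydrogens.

C15H10FNO2

Walk through each heavy atom and fill implicit hydrogens from standard valence (C 4, N 3, O 2, S 2, halogen 1); for lowercase aromatic atoms, an aromatic c carries 1 H when it has two neighbours and 0 H with three, and aromatic n carries 0 H:
  atom 1: F (halogen, monovalent) → 0 H
  atom 2: aromatic c, 3 neighbours → 0 H
  atom 3: aromatic c, 3 neighbours → 0 H
  atom 4: C, bond orders sum to 4 (valence 4) → 0 H
  atom 5: O, bond orders sum to 1 (valence 2) → 1 H
  atom 6: O, bond orders sum to 2 (valence 2) → 0 H
  atom 7: aromatic c, 2 neighbours → 1 H
  atom 8: aromatic c, 3 neighbours → 0 H
  atom 9: C, bond orders sum to 4 (valence 4) → 0 H
  atom 10: N, bond orders sum to 3 (valence 3) → 0 H
  atom 11: aromatic c, 2 neighbours → 1 H
  atom 12: aromatic c, 3 neighbours → 0 H
  atom 13: aromatic c, 3 neighbours → 0 H
  atom 14: aromatic c, 2 neighbours → 1 H
  atom 15: aromatic c, 2 neighbours → 1 H
  atom 16: aromatic c, 3 neighbours → 0 H
  atom 17: C, bond orders sum to 1 (valence 4) → 3 H
  atom 18: aromatic c, 2 neighbours → 1 H
  atom 19: aromatic c, 2 neighbours → 1 H
Totals → C:15, H:10, F:1, N:1, O:2.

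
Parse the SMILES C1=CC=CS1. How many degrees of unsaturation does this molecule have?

3

Degree of unsaturation = (number of rings) + (number of π bonds).
Ring closures in the SMILES: 1.
π bonds: 2 double bonds (each 1 DoU) → 2 DoU from unsaturation.
Total DoU = 1 + 2 = 3.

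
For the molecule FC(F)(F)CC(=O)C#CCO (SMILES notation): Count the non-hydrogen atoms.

Every atom symbol written in the SMILES (organic subset) is one heavy atom; implicit H are not written.
Heavy atoms by element → C:6, F:3, O:2.
Total: 11.

11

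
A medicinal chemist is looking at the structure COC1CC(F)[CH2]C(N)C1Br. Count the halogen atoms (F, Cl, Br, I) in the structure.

2

Halogen atoms appear at heavy-atom positions 6, 11 (1×Br, 1×F).
Other groups present: 1 ether, 1 primary amine.
Halogen count: 2.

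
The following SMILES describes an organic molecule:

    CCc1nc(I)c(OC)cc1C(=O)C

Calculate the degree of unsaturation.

5

Molecular formula: C10H12INO2.
DoU = (2C + 2 + N − H − X) / 2, where X is the halogen count and O/S are ignored.
    = (2·10 + 2 + 1 − 12 − 1) / 2 = 10 / 2 = 5.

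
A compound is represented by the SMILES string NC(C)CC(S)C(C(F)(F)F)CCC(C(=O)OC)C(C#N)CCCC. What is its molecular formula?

C17H29F3N2O2S

Walk through each heavy atom and fill implicit hydrogens from standard valence (C 4, N 3, O 2, S 2, halogen 1):
  atom 1: N, bond orders sum to 1 (valence 3) → 2 H
  atom 2: C, bond orders sum to 3 (valence 4) → 1 H
  atom 3: C, bond orders sum to 1 (valence 4) → 3 H
  atom 4: C, bond orders sum to 2 (valence 4) → 2 H
  atom 5: C, bond orders sum to 3 (valence 4) → 1 H
  atom 6: S, bond orders sum to 1 (valence 2) → 1 H
  atom 7: C, bond orders sum to 3 (valence 4) → 1 H
  atom 8: C, bond orders sum to 4 (valence 4) → 0 H
  atom 9: F (halogen, monovalent) → 0 H
  atom 10: F (halogen, monovalent) → 0 H
  atom 11: F (halogen, monovalent) → 0 H
  atom 12: C, bond orders sum to 2 (valence 4) → 2 H
  atom 13: C, bond orders sum to 2 (valence 4) → 2 H
  atom 14: C, bond orders sum to 3 (valence 4) → 1 H
  atom 15: C, bond orders sum to 4 (valence 4) → 0 H
  atom 16: O, bond orders sum to 2 (valence 2) → 0 H
  atom 17: O, bond orders sum to 2 (valence 2) → 0 H
  atom 18: C, bond orders sum to 1 (valence 4) → 3 H
  atom 19: C, bond orders sum to 3 (valence 4) → 1 H
  atom 20: C, bond orders sum to 4 (valence 4) → 0 H
  atom 21: N, bond orders sum to 3 (valence 3) → 0 H
  atom 22: C, bond orders sum to 2 (valence 4) → 2 H
  atom 23: C, bond orders sum to 2 (valence 4) → 2 H
  atom 24: C, bond orders sum to 2 (valence 4) → 2 H
  atom 25: C, bond orders sum to 1 (valence 4) → 3 H
Totals → C:17, H:29, F:3, N:2, O:2, S:1.
In Hill order: C17H29F3N2O2S.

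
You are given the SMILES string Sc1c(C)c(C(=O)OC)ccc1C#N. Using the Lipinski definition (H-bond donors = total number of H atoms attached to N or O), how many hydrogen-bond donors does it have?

Donors: find every N or O and count the H atoms it carries.
  atom 7 (O): bond orders sum to 2 → 0 H
  atom 8 (O): bond orders sum to 2 → 0 H
  atom 14 (N): bond orders sum to 3 → 0 H
Lipinski HBD = 0.

0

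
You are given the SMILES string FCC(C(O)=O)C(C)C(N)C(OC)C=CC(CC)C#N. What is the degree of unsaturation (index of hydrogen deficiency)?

4

Degree of unsaturation = (number of rings) + (number of π bonds).
Ring closures in the SMILES: 0.
π bonds: 2 double bonds (each 1 DoU), 1 triple bond (each 2 DoU) → 4 DoU from unsaturation.
Total DoU = 0 + 4 = 4.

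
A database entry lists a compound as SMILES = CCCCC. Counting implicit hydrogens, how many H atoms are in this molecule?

12

Walk through each heavy atom and fill implicit hydrogens from standard valence (C 4, N 3, O 2, S 2, halogen 1):
  atom 1: C, bond orders sum to 1 (valence 4) → 3 H
  atom 2: C, bond orders sum to 2 (valence 4) → 2 H
  atom 3: C, bond orders sum to 2 (valence 4) → 2 H
  atom 4: C, bond orders sum to 2 (valence 4) → 2 H
  atom 5: C, bond orders sum to 1 (valence 4) → 3 H
Total hydrogens: 12.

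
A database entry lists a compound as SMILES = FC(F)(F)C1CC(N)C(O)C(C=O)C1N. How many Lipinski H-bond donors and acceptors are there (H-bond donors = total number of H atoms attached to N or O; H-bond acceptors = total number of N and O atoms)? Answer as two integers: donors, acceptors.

Donors: find every N or O and count the H atoms it carries.
  atom 8 (N): bond orders sum to 1 → 2 H
  atom 10 (O): bond orders sum to 1 → 1 H
  atom 13 (O): bond orders sum to 2 → 0 H
  atom 15 (N): bond orders sum to 1 → 2 H
Lipinski HBD = 5.
Acceptors: N atoms = 2, O atoms = 2 → HBA = 4.

5, 4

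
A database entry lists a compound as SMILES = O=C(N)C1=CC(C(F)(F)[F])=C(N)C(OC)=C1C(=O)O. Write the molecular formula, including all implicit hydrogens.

C10H9F3N2O4

Walk through each heavy atom and fill implicit hydrogens from standard valence (C 4, N 3, O 2, S 2, halogen 1):
  atom 1: O, bond orders sum to 2 (valence 2) → 0 H
  atom 2: C, bond orders sum to 4 (valence 4) → 0 H
  atom 3: N, bond orders sum to 1 (valence 3) → 2 H
  atom 4: C, bond orders sum to 4 (valence 4) → 0 H
  atom 5: C, bond orders sum to 3 (valence 4) → 1 H
  atom 6: C, bond orders sum to 4 (valence 4) → 0 H
  atom 7: C, bond orders sum to 4 (valence 4) → 0 H
  atom 8: F (halogen, monovalent) → 0 H
  atom 9: F (halogen, monovalent) → 0 H
  atom 10: F with explicit H count 0
  atom 11: C, bond orders sum to 4 (valence 4) → 0 H
  atom 12: N, bond orders sum to 1 (valence 3) → 2 H
  atom 13: C, bond orders sum to 4 (valence 4) → 0 H
  atom 14: O, bond orders sum to 2 (valence 2) → 0 H
  atom 15: C, bond orders sum to 1 (valence 4) → 3 H
  atom 16: C, bond orders sum to 4 (valence 4) → 0 H
  atom 17: C, bond orders sum to 4 (valence 4) → 0 H
  atom 18: O, bond orders sum to 2 (valence 2) → 0 H
  atom 19: O, bond orders sum to 1 (valence 2) → 1 H
Totals → C:10, H:9, F:3, N:2, O:4.
In Hill order: C10H9F3N2O4.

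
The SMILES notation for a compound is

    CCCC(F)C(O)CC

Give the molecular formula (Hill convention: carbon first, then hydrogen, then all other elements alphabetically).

C7H15FO

Walk through each heavy atom and fill implicit hydrogens from standard valence (C 4, N 3, O 2, S 2, halogen 1):
  atom 1: C, bond orders sum to 1 (valence 4) → 3 H
  atom 2: C, bond orders sum to 2 (valence 4) → 2 H
  atom 3: C, bond orders sum to 2 (valence 4) → 2 H
  atom 4: C, bond orders sum to 3 (valence 4) → 1 H
  atom 5: F (halogen, monovalent) → 0 H
  atom 6: C, bond orders sum to 3 (valence 4) → 1 H
  atom 7: O, bond orders sum to 1 (valence 2) → 1 H
  atom 8: C, bond orders sum to 2 (valence 4) → 2 H
  atom 9: C, bond orders sum to 1 (valence 4) → 3 H
Totals → C:7, H:15, F:1, O:1.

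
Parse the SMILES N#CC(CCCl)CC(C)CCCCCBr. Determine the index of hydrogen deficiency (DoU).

Degree of unsaturation = (number of rings) + (number of π bonds).
Ring closures in the SMILES: 0.
π bonds: 1 triple bond (each 2 DoU) → 2 DoU from unsaturation.
Total DoU = 0 + 2 = 2.

2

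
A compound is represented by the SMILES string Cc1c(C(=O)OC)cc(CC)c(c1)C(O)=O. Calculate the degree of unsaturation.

6

Molecular formula: C12H14O4.
DoU = (2C + 2 + N − H − X) / 2, where X is the halogen count and O/S are ignored.
    = (2·12 + 2 + 0 − 14 − 0) / 2 = 12 / 2 = 6.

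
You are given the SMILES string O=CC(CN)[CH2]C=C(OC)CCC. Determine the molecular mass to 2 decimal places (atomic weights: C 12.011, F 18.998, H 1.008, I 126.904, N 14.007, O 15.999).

185.27 g/mol

First, the molecular formula is C10H19NO2 (counting implicit H from valence).
  C: 10 × 12.011 = 120.110
  H: 19 × 1.008 = 19.152
  N: 1 × 14.007 = 14.007
  O: 2 × 15.999 = 31.998
Sum: 10×12.011 + 19×1.008 + 1×14.007 + 2×15.999 = 185.267 → 185.27 g/mol.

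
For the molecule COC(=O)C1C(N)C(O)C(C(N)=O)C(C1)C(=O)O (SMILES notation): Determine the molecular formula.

Walk through each heavy atom and fill implicit hydrogens from standard valence (C 4, N 3, O 2, S 2, halogen 1):
  atom 1: C, bond orders sum to 1 (valence 4) → 3 H
  atom 2: O, bond orders sum to 2 (valence 2) → 0 H
  atom 3: C, bond orders sum to 4 (valence 4) → 0 H
  atom 4: O, bond orders sum to 2 (valence 2) → 0 H
  atom 5: C, bond orders sum to 3 (valence 4) → 1 H
  atom 6: C, bond orders sum to 3 (valence 4) → 1 H
  atom 7: N, bond orders sum to 1 (valence 3) → 2 H
  atom 8: C, bond orders sum to 3 (valence 4) → 1 H
  atom 9: O, bond orders sum to 1 (valence 2) → 1 H
  atom 10: C, bond orders sum to 3 (valence 4) → 1 H
  atom 11: C, bond orders sum to 4 (valence 4) → 0 H
  atom 12: N, bond orders sum to 1 (valence 3) → 2 H
  atom 13: O, bond orders sum to 2 (valence 2) → 0 H
  atom 14: C, bond orders sum to 3 (valence 4) → 1 H
  atom 15: C, bond orders sum to 2 (valence 4) → 2 H
  atom 16: C, bond orders sum to 4 (valence 4) → 0 H
  atom 17: O, bond orders sum to 2 (valence 2) → 0 H
  atom 18: O, bond orders sum to 1 (valence 2) → 1 H
Totals → C:10, H:16, N:2, O:6.
In Hill order: C10H16N2O6.

C10H16N2O6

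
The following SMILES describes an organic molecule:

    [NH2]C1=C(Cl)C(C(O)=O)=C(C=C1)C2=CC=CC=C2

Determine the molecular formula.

C13H10ClNO2

Walk through each heavy atom and fill implicit hydrogens from standard valence (C 4, N 3, O 2, S 2, halogen 1):
  atom 1: N with explicit H count 2
  atom 2: C, bond orders sum to 4 (valence 4) → 0 H
  atom 3: C, bond orders sum to 4 (valence 4) → 0 H
  atom 4: Cl (halogen, monovalent) → 0 H
  atom 5: C, bond orders sum to 4 (valence 4) → 0 H
  atom 6: C, bond orders sum to 4 (valence 4) → 0 H
  atom 7: O, bond orders sum to 1 (valence 2) → 1 H
  atom 8: O, bond orders sum to 2 (valence 2) → 0 H
  atom 9: C, bond orders sum to 4 (valence 4) → 0 H
  atom 10: C, bond orders sum to 3 (valence 4) → 1 H
  atom 11: C, bond orders sum to 3 (valence 4) → 1 H
  atom 12: C, bond orders sum to 4 (valence 4) → 0 H
  atom 13: C, bond orders sum to 3 (valence 4) → 1 H
  atom 14: C, bond orders sum to 3 (valence 4) → 1 H
  atom 15: C, bond orders sum to 3 (valence 4) → 1 H
  atom 16: C, bond orders sum to 3 (valence 4) → 1 H
  atom 17: C, bond orders sum to 3 (valence 4) → 1 H
Totals → C:13, H:10, Cl:1, N:1, O:2.
In Hill order: C13H10ClNO2.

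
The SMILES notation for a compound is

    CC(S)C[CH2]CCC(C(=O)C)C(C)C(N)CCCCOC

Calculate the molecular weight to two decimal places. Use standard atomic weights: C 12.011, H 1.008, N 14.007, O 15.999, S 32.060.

First, the molecular formula is C17H35NO2S (counting implicit H from valence).
  C: 17 × 12.011 = 204.187
  H: 35 × 1.008 = 35.280
  N: 1 × 14.007 = 14.007
  O: 2 × 15.999 = 31.998
  S: 1 × 32.060 = 32.060
Sum: 17×12.011 + 35×1.008 + 1×14.007 + 2×15.999 + 1×32.060 = 317.532 → 317.53 g/mol.

317.53 g/mol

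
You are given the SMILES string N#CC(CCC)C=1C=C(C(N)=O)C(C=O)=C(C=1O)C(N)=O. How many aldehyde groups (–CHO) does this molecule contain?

1

The aldehyde motif appears at heavy-atom position 14 in the SMILES.
Other groups present: 2 amide, 1 hydroxyl, 1 nitrile.
Aldehyde count: 1.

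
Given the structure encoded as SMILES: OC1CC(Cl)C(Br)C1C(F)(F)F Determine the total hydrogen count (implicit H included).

7

Walk through each heavy atom and fill implicit hydrogens from standard valence (C 4, N 3, O 2, S 2, halogen 1):
  atom 1: O, bond orders sum to 1 (valence 2) → 1 H
  atom 2: C, bond orders sum to 3 (valence 4) → 1 H
  atom 3: C, bond orders sum to 2 (valence 4) → 2 H
  atom 4: C, bond orders sum to 3 (valence 4) → 1 H
  atom 5: Cl (halogen, monovalent) → 0 H
  atom 6: C, bond orders sum to 3 (valence 4) → 1 H
  atom 7: Br (halogen, monovalent) → 0 H
  atom 8: C, bond orders sum to 3 (valence 4) → 1 H
  atom 9: C, bond orders sum to 4 (valence 4) → 0 H
  atom 10: F (halogen, monovalent) → 0 H
  atom 11: F (halogen, monovalent) → 0 H
  atom 12: F (halogen, monovalent) → 0 H
Total hydrogens: 7.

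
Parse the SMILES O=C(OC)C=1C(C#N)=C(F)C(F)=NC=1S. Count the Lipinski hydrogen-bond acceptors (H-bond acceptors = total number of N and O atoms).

N atoms: 2; O atoms: 2.
Lipinski HBA = 2 + 2 = 4.

4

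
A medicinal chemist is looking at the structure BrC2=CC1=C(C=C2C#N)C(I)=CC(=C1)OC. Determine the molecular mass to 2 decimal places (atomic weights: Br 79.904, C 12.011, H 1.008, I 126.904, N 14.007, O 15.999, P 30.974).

388.00 g/mol

First, the molecular formula is C12H7BrINO (counting implicit H from valence).
  Br: 1 × 79.904 = 79.904
  C: 12 × 12.011 = 144.132
  H: 7 × 1.008 = 7.056
  I: 1 × 126.904 = 126.904
  N: 1 × 14.007 = 14.007
  O: 1 × 15.999 = 15.999
Sum: 1×79.904 + 12×12.011 + 7×1.008 + 1×126.904 + 1×14.007 + 1×15.999 = 388.002 → 388.00 g/mol.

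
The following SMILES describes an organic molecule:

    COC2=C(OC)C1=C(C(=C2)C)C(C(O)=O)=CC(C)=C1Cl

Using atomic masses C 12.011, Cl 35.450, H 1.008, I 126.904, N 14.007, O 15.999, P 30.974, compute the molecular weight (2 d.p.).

First, the molecular formula is C15H15ClO4 (counting implicit H from valence).
  C: 15 × 12.011 = 180.165
  Cl: 1 × 35.450 = 35.450
  H: 15 × 1.008 = 15.120
  O: 4 × 15.999 = 63.996
Sum: 15×12.011 + 1×35.450 + 15×1.008 + 4×15.999 = 294.731 → 294.73 g/mol.

294.73 g/mol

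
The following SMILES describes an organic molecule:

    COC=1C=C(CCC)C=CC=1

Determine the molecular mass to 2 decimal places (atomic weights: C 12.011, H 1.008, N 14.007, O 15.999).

150.22 g/mol

First, the molecular formula is C10H14O (counting implicit H from valence).
  C: 10 × 12.011 = 120.110
  H: 14 × 1.008 = 14.112
  O: 1 × 15.999 = 15.999
Sum: 10×12.011 + 14×1.008 + 1×15.999 = 150.221 → 150.22 g/mol.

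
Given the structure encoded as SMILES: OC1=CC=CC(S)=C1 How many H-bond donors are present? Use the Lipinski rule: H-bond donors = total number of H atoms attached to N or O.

1

Donors: find every N or O and count the H atoms it carries.
  atom 1 (O): bond orders sum to 1 → 1 H
Lipinski HBD = 1.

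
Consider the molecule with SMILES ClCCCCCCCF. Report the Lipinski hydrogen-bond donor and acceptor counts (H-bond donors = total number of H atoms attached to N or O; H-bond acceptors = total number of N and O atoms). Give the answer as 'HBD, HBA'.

Donors: find every N or O and count the H atoms it carries.
  (no N or O atoms present)
Lipinski HBD = 0.
Acceptors: N atoms = 0, O atoms = 0 → HBA = 0.

0, 0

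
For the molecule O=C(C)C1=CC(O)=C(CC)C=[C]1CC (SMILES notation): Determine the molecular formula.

Walk through each heavy atom and fill implicit hydrogens from standard valence (C 4, N 3, O 2, S 2, halogen 1):
  atom 1: O, bond orders sum to 2 (valence 2) → 0 H
  atom 2: C, bond orders sum to 4 (valence 4) → 0 H
  atom 3: C, bond orders sum to 1 (valence 4) → 3 H
  atom 4: C, bond orders sum to 4 (valence 4) → 0 H
  atom 5: C, bond orders sum to 3 (valence 4) → 1 H
  atom 6: C, bond orders sum to 4 (valence 4) → 0 H
  atom 7: O, bond orders sum to 1 (valence 2) → 1 H
  atom 8: C, bond orders sum to 4 (valence 4) → 0 H
  atom 9: C, bond orders sum to 2 (valence 4) → 2 H
  atom 10: C, bond orders sum to 1 (valence 4) → 3 H
  atom 11: C, bond orders sum to 3 (valence 4) → 1 H
  atom 12: C with explicit H count 0
  atom 13: C, bond orders sum to 2 (valence 4) → 2 H
  atom 14: C, bond orders sum to 1 (valence 4) → 3 H
Totals → C:12, H:16, O:2.
In Hill order: C12H16O2.

C12H16O2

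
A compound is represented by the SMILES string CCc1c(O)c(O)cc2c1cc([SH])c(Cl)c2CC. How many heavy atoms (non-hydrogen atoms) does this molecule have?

Every atom symbol written in the SMILES (organic subset) is one heavy atom; implicit H are not written.
Heavy atoms by element → C:14, Cl:1, O:2, S:1.
Total: 18.

18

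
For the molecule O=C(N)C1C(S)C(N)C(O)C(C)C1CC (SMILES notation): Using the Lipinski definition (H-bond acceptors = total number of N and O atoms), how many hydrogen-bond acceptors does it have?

N atoms: 2; O atoms: 2.
Lipinski HBA = 2 + 2 = 4.

4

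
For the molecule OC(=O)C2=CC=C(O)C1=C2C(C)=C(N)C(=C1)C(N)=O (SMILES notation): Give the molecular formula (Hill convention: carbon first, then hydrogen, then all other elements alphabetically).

Walk through each heavy atom and fill implicit hydrogens from standard valence (C 4, N 3, O 2, S 2, halogen 1):
  atom 1: O, bond orders sum to 1 (valence 2) → 1 H
  atom 2: C, bond orders sum to 4 (valence 4) → 0 H
  atom 3: O, bond orders sum to 2 (valence 2) → 0 H
  atom 4: C, bond orders sum to 4 (valence 4) → 0 H
  atom 5: C, bond orders sum to 3 (valence 4) → 1 H
  atom 6: C, bond orders sum to 3 (valence 4) → 1 H
  atom 7: C, bond orders sum to 4 (valence 4) → 0 H
  atom 8: O, bond orders sum to 1 (valence 2) → 1 H
  atom 9: C, bond orders sum to 4 (valence 4) → 0 H
  atom 10: C, bond orders sum to 4 (valence 4) → 0 H
  atom 11: C, bond orders sum to 4 (valence 4) → 0 H
  atom 12: C, bond orders sum to 1 (valence 4) → 3 H
  atom 13: C, bond orders sum to 4 (valence 4) → 0 H
  atom 14: N, bond orders sum to 1 (valence 3) → 2 H
  atom 15: C, bond orders sum to 4 (valence 4) → 0 H
  atom 16: C, bond orders sum to 3 (valence 4) → 1 H
  atom 17: C, bond orders sum to 4 (valence 4) → 0 H
  atom 18: N, bond orders sum to 1 (valence 3) → 2 H
  atom 19: O, bond orders sum to 2 (valence 2) → 0 H
Totals → C:13, H:12, N:2, O:4.

C13H12N2O4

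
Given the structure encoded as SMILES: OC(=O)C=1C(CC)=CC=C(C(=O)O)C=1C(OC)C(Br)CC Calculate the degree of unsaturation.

6

Molecular formula: C15H19BrO5.
DoU = (2C + 2 + N − H − X) / 2, where X is the halogen count and O/S are ignored.
    = (2·15 + 2 + 0 − 19 − 1) / 2 = 12 / 2 = 6.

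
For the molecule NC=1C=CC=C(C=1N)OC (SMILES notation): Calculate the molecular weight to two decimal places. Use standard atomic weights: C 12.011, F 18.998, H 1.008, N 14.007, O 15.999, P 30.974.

138.17 g/mol

First, the molecular formula is C7H10N2O (counting implicit H from valence).
  C: 7 × 12.011 = 84.077
  H: 10 × 1.008 = 10.080
  N: 2 × 14.007 = 28.014
  O: 1 × 15.999 = 15.999
Sum: 7×12.011 + 10×1.008 + 2×14.007 + 1×15.999 = 138.170 → 138.17 g/mol.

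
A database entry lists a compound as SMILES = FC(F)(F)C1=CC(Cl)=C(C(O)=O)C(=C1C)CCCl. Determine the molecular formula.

C11H9Cl2F3O2

Walk through each heavy atom and fill implicit hydrogens from standard valence (C 4, N 3, O 2, S 2, halogen 1):
  atom 1: F (halogen, monovalent) → 0 H
  atom 2: C, bond orders sum to 4 (valence 4) → 0 H
  atom 3: F (halogen, monovalent) → 0 H
  atom 4: F (halogen, monovalent) → 0 H
  atom 5: C, bond orders sum to 4 (valence 4) → 0 H
  atom 6: C, bond orders sum to 3 (valence 4) → 1 H
  atom 7: C, bond orders sum to 4 (valence 4) → 0 H
  atom 8: Cl (halogen, monovalent) → 0 H
  atom 9: C, bond orders sum to 4 (valence 4) → 0 H
  atom 10: C, bond orders sum to 4 (valence 4) → 0 H
  atom 11: O, bond orders sum to 1 (valence 2) → 1 H
  atom 12: O, bond orders sum to 2 (valence 2) → 0 H
  atom 13: C, bond orders sum to 4 (valence 4) → 0 H
  atom 14: C, bond orders sum to 4 (valence 4) → 0 H
  atom 15: C, bond orders sum to 1 (valence 4) → 3 H
  atom 16: C, bond orders sum to 2 (valence 4) → 2 H
  atom 17: C, bond orders sum to 2 (valence 4) → 2 H
  atom 18: Cl (halogen, monovalent) → 0 H
Totals → C:11, H:9, Cl:2, F:3, O:2.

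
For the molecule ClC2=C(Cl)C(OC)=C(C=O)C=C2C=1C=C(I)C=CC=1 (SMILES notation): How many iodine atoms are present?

Scan the SMILES for I atoms (remember two-letter symbols like Cl and Br are single atoms).
Iodine count: 1.

1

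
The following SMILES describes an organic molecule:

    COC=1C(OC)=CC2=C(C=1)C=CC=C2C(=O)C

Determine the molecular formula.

C14H14O3

Walk through each heavy atom and fill implicit hydrogens from standard valence (C 4, N 3, O 2, S 2, halogen 1):
  atom 1: C, bond orders sum to 1 (valence 4) → 3 H
  atom 2: O, bond orders sum to 2 (valence 2) → 0 H
  atom 3: C, bond orders sum to 4 (valence 4) → 0 H
  atom 4: C, bond orders sum to 4 (valence 4) → 0 H
  atom 5: O, bond orders sum to 2 (valence 2) → 0 H
  atom 6: C, bond orders sum to 1 (valence 4) → 3 H
  atom 7: C, bond orders sum to 3 (valence 4) → 1 H
  atom 8: C, bond orders sum to 4 (valence 4) → 0 H
  atom 9: C, bond orders sum to 4 (valence 4) → 0 H
  atom 10: C, bond orders sum to 3 (valence 4) → 1 H
  atom 11: C, bond orders sum to 3 (valence 4) → 1 H
  atom 12: C, bond orders sum to 3 (valence 4) → 1 H
  atom 13: C, bond orders sum to 3 (valence 4) → 1 H
  atom 14: C, bond orders sum to 4 (valence 4) → 0 H
  atom 15: C, bond orders sum to 4 (valence 4) → 0 H
  atom 16: O, bond orders sum to 2 (valence 2) → 0 H
  atom 17: C, bond orders sum to 1 (valence 4) → 3 H
Totals → C:14, H:14, O:3.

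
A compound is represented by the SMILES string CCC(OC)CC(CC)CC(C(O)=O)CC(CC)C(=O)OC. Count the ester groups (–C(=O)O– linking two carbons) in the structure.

The ester motif appears at heavy-atom position 19 in the SMILES.
Other groups present: 1 carboxylic acid, 1 ether.
Ester count: 1.

1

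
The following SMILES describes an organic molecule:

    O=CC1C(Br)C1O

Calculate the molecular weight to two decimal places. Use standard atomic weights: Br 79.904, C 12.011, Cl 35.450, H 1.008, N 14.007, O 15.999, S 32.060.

164.99 g/mol

First, the molecular formula is C4H5BrO2 (counting implicit H from valence).
  Br: 1 × 79.904 = 79.904
  C: 4 × 12.011 = 48.044
  H: 5 × 1.008 = 5.040
  O: 2 × 15.999 = 31.998
Sum: 1×79.904 + 4×12.011 + 5×1.008 + 2×15.999 = 164.986 → 164.99 g/mol.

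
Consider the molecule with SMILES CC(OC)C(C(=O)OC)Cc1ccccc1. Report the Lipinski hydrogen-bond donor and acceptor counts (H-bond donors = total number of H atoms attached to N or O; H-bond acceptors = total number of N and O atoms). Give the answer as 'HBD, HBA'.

Donors: find every N or O and count the H atoms it carries.
  atom 3 (O): bond orders sum to 2 → 0 H
  atom 7 (O): bond orders sum to 2 → 0 H
  atom 8 (O): bond orders sum to 2 → 0 H
Lipinski HBD = 0.
Acceptors: N atoms = 0, O atoms = 3 → HBA = 3.

0, 3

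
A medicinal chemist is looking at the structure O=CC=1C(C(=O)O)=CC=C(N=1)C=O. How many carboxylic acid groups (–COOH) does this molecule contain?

The carboxylic acid motif appears at heavy-atom position 5 in the SMILES.
Other groups present: 2 aldehyde.
Carboxylic acid count: 1.

1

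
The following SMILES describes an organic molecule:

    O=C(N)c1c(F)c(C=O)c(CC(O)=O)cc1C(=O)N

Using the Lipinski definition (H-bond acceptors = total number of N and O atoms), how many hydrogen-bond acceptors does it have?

N atoms: 2; O atoms: 5.
Lipinski HBA = 2 + 5 = 7.

7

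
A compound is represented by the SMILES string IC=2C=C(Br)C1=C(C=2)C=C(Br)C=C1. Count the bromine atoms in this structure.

Scan the SMILES for Br atoms (remember two-letter symbols like Cl and Br are single atoms).
Bromine count: 2.

2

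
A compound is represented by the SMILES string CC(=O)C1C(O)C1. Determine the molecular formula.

C5H8O2

Walk through each heavy atom and fill implicit hydrogens from standard valence (C 4, N 3, O 2, S 2, halogen 1):
  atom 1: C, bond orders sum to 1 (valence 4) → 3 H
  atom 2: C, bond orders sum to 4 (valence 4) → 0 H
  atom 3: O, bond orders sum to 2 (valence 2) → 0 H
  atom 4: C, bond orders sum to 3 (valence 4) → 1 H
  atom 5: C, bond orders sum to 3 (valence 4) → 1 H
  atom 6: O, bond orders sum to 1 (valence 2) → 1 H
  atom 7: C, bond orders sum to 2 (valence 4) → 2 H
Totals → C:5, H:8, O:2.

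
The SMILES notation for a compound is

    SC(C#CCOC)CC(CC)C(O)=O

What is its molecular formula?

Walk through each heavy atom and fill implicit hydrogens from standard valence (C 4, N 3, O 2, S 2, halogen 1):
  atom 1: S, bond orders sum to 1 (valence 2) → 1 H
  atom 2: C, bond orders sum to 3 (valence 4) → 1 H
  atom 3: C, bond orders sum to 4 (valence 4) → 0 H
  atom 4: C, bond orders sum to 4 (valence 4) → 0 H
  atom 5: C, bond orders sum to 2 (valence 4) → 2 H
  atom 6: O, bond orders sum to 2 (valence 2) → 0 H
  atom 7: C, bond orders sum to 1 (valence 4) → 3 H
  atom 8: C, bond orders sum to 2 (valence 4) → 2 H
  atom 9: C, bond orders sum to 3 (valence 4) → 1 H
  atom 10: C, bond orders sum to 2 (valence 4) → 2 H
  atom 11: C, bond orders sum to 1 (valence 4) → 3 H
  atom 12: C, bond orders sum to 4 (valence 4) → 0 H
  atom 13: O, bond orders sum to 1 (valence 2) → 1 H
  atom 14: O, bond orders sum to 2 (valence 2) → 0 H
Totals → C:10, H:16, O:3, S:1.
In Hill order: C10H16O3S.

C10H16O3S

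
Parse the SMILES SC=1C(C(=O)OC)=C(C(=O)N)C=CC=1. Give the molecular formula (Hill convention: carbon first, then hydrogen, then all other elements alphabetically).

Walk through each heavy atom and fill implicit hydrogens from standard valence (C 4, N 3, O 2, S 2, halogen 1):
  atom 1: S, bond orders sum to 1 (valence 2) → 1 H
  atom 2: C, bond orders sum to 4 (valence 4) → 0 H
  atom 3: C, bond orders sum to 4 (valence 4) → 0 H
  atom 4: C, bond orders sum to 4 (valence 4) → 0 H
  atom 5: O, bond orders sum to 2 (valence 2) → 0 H
  atom 6: O, bond orders sum to 2 (valence 2) → 0 H
  atom 7: C, bond orders sum to 1 (valence 4) → 3 H
  atom 8: C, bond orders sum to 4 (valence 4) → 0 H
  atom 9: C, bond orders sum to 4 (valence 4) → 0 H
  atom 10: O, bond orders sum to 2 (valence 2) → 0 H
  atom 11: N, bond orders sum to 1 (valence 3) → 2 H
  atom 12: C, bond orders sum to 3 (valence 4) → 1 H
  atom 13: C, bond orders sum to 3 (valence 4) → 1 H
  atom 14: C, bond orders sum to 3 (valence 4) → 1 H
Totals → C:9, H:9, N:1, O:3, S:1.
In Hill order: C9H9NO3S.

C9H9NO3S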